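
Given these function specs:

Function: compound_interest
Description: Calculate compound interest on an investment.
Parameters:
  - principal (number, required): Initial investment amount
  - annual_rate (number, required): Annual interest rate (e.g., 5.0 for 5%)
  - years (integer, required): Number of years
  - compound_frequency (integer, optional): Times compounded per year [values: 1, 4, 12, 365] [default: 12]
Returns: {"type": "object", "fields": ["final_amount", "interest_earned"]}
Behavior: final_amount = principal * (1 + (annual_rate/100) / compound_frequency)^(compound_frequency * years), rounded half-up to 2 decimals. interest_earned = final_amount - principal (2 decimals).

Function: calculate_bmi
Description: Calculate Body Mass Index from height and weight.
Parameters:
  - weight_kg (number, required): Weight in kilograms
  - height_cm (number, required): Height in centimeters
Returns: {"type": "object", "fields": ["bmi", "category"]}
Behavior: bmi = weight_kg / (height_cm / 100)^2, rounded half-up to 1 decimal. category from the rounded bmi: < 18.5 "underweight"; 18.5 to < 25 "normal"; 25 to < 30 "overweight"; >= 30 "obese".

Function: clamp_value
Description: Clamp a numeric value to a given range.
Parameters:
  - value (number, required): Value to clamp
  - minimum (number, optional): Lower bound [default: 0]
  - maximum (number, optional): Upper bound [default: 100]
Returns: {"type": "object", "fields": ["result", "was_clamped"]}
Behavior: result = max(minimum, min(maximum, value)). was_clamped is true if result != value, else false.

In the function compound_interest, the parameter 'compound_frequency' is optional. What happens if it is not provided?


The compound_interest spec declares:
  - compound_frequency (integer, optional): Times compounded per year [values: 1, 4, 12, 365] [default: 12]
It defaults to 12


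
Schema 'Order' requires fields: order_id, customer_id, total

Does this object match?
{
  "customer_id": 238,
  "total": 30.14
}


Checking required fields...
Missing: order_id
Invalid - missing required field 'order_id'


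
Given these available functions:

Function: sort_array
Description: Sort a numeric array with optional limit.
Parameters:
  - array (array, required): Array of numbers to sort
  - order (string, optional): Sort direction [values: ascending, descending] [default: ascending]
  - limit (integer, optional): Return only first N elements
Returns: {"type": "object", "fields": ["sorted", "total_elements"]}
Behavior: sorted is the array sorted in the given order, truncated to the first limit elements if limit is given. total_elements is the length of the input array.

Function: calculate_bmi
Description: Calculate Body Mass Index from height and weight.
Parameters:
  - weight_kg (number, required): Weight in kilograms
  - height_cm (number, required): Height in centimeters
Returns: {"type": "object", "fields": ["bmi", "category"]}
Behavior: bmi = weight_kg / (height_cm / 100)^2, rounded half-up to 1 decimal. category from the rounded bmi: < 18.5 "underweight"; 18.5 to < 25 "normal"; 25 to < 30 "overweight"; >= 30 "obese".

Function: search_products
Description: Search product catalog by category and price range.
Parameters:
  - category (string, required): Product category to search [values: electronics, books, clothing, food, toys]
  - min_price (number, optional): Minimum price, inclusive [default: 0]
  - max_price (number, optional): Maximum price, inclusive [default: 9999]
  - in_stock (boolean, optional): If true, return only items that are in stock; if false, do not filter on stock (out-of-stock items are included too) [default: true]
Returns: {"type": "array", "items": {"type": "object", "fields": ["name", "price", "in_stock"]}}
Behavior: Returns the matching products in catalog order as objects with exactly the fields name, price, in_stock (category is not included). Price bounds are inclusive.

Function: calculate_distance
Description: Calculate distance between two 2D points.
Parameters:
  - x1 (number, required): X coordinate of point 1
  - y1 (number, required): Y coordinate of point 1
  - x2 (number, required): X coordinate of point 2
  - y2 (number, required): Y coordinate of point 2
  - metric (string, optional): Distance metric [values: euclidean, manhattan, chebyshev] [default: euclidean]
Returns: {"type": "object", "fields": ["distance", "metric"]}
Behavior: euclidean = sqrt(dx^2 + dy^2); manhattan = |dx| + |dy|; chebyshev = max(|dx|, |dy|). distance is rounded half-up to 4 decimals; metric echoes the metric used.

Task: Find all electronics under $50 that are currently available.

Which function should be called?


The task needs a function whose description is: Search product catalog by category and price range.
search_products


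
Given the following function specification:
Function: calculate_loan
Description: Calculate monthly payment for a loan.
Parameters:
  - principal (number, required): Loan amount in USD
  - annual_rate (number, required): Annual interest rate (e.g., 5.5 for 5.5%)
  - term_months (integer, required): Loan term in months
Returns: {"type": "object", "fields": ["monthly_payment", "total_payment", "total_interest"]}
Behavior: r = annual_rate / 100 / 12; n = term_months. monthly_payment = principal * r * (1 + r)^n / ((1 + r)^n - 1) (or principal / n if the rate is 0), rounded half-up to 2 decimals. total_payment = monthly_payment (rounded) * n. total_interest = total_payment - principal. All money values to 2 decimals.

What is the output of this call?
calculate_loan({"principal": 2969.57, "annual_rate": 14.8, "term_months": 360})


r = 14.8 / 100 / 12 = 0.012333333333 (keep full precision)
(1 + r)^360 = 82.50369353
monthly_payment = 2969.57 * 0.012333333333 * 82.50369353 / (82.50369353 - 1) = 37.074059 -> 37.07
total_payment = 37.07 * 360 = 13345.20
total_interest = 13345.20 - 2969.57 = 10375.63
Output:
{"monthly_payment": 37.07, "total_payment": 13345.2, "total_interest": 10375.63}


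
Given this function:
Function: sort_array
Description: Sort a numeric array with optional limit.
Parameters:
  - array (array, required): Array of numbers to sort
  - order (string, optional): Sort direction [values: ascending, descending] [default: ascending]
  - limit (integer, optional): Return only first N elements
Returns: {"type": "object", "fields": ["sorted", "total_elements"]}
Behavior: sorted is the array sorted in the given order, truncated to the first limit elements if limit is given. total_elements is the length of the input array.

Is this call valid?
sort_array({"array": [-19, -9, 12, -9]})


Checking all required parameters present and types match... All valid.
Valid


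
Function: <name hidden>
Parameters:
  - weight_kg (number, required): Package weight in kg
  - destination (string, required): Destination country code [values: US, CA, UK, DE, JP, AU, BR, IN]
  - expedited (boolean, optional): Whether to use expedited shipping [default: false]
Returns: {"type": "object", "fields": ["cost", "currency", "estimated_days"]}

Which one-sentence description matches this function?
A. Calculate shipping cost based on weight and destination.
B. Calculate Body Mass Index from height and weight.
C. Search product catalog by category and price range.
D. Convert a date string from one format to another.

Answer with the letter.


Parameters weight_kg, destination, expedited and return ["cost", "currency", "estimated_days"] fit: Calculate shipping cost based on weight and destination.
A


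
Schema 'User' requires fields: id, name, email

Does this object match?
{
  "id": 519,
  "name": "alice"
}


Checking required fields...
Missing: email
Invalid - missing required field 'email'


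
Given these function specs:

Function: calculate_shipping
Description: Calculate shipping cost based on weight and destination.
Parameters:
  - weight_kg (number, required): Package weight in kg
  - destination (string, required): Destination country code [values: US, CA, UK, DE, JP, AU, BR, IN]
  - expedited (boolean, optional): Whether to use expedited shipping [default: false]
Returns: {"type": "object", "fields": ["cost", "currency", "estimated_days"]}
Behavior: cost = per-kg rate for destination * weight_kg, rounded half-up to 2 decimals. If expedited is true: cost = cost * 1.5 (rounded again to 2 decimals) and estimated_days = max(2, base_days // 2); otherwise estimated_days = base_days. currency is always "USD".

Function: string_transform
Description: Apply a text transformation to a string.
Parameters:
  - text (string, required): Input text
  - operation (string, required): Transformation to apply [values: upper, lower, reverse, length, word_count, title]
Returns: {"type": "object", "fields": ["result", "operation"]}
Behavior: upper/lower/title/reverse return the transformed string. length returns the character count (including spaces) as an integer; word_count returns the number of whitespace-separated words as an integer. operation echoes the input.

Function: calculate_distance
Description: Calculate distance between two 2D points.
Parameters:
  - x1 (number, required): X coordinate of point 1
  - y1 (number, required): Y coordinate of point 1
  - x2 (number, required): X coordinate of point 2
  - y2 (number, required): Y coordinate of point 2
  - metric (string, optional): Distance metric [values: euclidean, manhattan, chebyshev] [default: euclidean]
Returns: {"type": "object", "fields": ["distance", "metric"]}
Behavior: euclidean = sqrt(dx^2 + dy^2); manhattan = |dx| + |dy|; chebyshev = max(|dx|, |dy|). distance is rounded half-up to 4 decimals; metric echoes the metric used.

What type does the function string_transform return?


The string_transform spec declares Returns: {"type": "object", "fields": ["result", "operation"]}
Type:
object


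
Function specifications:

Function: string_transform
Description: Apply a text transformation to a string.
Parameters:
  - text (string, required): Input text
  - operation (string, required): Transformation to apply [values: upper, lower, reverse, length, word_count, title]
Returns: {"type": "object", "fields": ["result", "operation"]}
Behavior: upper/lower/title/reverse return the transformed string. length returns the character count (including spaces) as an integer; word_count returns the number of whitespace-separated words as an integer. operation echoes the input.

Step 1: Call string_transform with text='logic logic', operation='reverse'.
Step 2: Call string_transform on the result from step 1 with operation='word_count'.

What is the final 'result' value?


Step 1: string_transform(text='logic logic', operation='reverse')
  -> result = 'cigol cigol'
Step 2: string_transform(text='cigol cigol', operation='word_count')
  words: cigol, cigol -> 2
  -> result = 2
2


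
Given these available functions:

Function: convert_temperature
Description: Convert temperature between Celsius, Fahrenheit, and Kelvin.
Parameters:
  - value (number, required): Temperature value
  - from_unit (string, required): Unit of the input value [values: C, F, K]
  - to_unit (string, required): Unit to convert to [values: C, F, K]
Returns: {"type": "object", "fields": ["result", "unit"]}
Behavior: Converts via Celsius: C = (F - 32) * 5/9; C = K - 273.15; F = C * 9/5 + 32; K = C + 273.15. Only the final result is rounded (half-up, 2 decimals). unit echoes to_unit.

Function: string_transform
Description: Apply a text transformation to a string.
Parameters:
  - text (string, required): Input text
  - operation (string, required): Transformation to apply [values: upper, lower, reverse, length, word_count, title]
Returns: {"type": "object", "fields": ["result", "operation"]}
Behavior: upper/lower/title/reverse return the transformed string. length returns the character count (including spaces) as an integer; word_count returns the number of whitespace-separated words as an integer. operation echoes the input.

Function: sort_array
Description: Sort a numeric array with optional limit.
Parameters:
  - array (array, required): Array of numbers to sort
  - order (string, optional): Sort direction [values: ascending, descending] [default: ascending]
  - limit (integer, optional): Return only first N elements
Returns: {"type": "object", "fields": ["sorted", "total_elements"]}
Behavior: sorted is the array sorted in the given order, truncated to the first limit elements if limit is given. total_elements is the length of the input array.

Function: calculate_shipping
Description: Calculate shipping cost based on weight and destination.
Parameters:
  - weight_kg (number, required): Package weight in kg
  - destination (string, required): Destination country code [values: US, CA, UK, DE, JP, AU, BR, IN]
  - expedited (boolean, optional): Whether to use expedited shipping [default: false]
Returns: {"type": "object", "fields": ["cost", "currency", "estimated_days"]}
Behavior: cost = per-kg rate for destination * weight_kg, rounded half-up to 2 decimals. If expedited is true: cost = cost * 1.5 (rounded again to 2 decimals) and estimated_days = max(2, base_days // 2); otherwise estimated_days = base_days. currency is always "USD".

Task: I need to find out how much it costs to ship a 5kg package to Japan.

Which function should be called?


The task needs a function whose description is: Calculate shipping cost based on weight and destination.
calculate_shipping


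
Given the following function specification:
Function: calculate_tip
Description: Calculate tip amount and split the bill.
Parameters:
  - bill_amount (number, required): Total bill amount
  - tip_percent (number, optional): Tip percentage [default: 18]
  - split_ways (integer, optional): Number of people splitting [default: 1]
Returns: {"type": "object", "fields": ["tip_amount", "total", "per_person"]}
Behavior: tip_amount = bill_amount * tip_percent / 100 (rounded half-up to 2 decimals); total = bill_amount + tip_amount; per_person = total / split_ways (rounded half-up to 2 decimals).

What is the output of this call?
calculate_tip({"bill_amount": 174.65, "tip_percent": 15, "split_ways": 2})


tip_amount = 174.65 * 15/100 = 26.1975 -> 26.20
total = 174.65 + 26.20 = 200.85
per_person = 200.85 / 2 = 100.425 -> 100.43
Output:
{"tip_amount": 26.2, "total": 200.85, "per_person": 100.43}


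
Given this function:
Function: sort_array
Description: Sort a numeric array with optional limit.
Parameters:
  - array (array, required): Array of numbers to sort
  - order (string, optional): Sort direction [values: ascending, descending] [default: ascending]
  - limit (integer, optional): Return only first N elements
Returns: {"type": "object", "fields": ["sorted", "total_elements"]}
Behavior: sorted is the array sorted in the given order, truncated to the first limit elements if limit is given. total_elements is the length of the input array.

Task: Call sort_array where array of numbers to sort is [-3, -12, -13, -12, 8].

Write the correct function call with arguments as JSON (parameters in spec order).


Mapping each described value to its parameter name:
  'Array of numbers to sort' -> array = [-3, -12, -13, -12, 8]
sort_array({"array": [-3, -12, -13, -12, 8]})


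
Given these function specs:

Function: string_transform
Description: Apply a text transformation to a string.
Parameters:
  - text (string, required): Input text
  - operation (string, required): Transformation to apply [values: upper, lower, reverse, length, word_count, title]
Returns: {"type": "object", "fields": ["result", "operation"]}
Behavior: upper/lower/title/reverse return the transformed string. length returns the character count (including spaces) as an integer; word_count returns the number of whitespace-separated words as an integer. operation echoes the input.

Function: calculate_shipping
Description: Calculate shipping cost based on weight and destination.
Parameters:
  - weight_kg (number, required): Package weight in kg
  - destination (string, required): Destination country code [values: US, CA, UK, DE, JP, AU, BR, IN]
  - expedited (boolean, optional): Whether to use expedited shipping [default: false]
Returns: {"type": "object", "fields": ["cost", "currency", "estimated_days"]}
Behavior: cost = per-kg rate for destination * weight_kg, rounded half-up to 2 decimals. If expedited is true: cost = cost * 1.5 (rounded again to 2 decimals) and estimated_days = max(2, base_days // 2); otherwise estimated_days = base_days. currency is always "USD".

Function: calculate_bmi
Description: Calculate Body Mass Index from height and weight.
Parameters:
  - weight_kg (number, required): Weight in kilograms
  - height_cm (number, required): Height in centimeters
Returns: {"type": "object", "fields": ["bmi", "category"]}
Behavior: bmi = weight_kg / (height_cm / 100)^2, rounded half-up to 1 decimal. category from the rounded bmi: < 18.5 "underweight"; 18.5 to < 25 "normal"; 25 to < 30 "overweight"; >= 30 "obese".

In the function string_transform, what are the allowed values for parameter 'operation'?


The string_transform spec declares:
  - operation (string, required): Transformation to apply [values: upper, lower, reverse, length, word_count, title]
Allowed values:
upper, lower, reverse, length, word_count, title


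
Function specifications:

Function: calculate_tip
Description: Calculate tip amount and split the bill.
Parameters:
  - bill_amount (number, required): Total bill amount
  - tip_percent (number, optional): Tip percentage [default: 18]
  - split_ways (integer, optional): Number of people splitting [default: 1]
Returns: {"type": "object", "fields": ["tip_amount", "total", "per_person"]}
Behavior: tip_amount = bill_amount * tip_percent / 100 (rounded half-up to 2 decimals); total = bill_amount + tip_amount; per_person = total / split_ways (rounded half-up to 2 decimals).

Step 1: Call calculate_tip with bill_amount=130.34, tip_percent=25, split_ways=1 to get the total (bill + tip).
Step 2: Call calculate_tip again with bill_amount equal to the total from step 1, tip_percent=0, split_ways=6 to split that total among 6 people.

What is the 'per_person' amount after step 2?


Step 1: calculate_tip(bill_amount=130.34, tip_percent=25, split_ways=1)
  tip_amount = 130.34 * 25/100 = 32.585 -> 32.59
  total = 130.34 + 32.59 = 162.93
  per_person = 162.93 / 1 = 162.93 -> 162.93
  -> total = 162.93
Step 2: calculate_tip(bill_amount=162.93, tip_percent=0, split_ways=6)
  tip_amount = 162.93 * 0/100 = 0 -> 0.00
  total = 162.93 + 0.00 = 162.93
  per_person = 162.93 / 6 = 27.155 -> 27.16
  -> per_person = 27.16
$27.16


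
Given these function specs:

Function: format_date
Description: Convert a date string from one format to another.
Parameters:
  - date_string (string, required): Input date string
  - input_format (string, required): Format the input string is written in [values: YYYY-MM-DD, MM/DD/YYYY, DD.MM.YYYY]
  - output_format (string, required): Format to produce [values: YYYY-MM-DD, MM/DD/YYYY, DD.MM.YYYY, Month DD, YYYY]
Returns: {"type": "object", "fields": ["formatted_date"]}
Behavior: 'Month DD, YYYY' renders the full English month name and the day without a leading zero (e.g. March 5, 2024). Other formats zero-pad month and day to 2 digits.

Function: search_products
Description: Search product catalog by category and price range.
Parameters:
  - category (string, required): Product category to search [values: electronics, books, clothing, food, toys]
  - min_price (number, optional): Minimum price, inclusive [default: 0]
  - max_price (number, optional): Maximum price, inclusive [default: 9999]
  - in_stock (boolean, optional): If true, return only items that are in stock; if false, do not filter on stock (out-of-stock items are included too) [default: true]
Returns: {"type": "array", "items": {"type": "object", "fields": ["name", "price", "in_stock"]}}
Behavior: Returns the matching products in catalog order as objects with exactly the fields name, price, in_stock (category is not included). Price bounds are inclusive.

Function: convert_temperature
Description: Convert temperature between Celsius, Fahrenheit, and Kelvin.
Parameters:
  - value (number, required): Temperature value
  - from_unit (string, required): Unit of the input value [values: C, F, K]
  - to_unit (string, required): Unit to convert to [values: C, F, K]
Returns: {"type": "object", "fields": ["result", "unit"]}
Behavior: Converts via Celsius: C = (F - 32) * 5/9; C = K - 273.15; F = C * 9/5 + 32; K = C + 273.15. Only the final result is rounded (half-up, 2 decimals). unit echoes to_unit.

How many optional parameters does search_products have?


Parameters of search_products: category (required), min_price (optional), max_price (optional), in_stock (optional)
Optional count:
3


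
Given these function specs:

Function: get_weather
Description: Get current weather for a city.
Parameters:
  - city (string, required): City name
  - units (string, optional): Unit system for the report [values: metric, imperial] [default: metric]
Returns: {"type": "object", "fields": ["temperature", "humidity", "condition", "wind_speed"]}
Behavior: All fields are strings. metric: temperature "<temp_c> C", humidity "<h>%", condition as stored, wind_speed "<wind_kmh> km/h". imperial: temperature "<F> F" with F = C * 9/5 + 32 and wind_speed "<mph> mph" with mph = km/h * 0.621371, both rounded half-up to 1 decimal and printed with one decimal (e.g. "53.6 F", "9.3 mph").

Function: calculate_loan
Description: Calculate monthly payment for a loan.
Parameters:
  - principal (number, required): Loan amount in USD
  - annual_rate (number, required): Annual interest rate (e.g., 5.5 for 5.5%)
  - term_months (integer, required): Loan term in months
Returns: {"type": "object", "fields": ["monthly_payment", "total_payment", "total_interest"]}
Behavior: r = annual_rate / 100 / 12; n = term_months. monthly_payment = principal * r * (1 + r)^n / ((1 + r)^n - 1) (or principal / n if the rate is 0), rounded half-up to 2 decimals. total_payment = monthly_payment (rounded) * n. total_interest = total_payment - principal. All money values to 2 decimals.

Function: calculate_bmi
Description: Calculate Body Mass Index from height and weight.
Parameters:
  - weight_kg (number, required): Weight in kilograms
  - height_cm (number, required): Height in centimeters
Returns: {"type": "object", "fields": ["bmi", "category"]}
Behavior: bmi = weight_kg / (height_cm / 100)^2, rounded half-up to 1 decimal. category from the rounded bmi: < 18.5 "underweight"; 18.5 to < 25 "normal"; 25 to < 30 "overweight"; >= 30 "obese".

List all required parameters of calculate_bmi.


Parameters of calculate_bmi and their required/optional flag:
  weight_kg: required
  height_cm: required
height_cm, weight_kg


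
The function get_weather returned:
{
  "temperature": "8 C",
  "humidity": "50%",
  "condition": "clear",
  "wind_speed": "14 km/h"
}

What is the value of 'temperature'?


8 C


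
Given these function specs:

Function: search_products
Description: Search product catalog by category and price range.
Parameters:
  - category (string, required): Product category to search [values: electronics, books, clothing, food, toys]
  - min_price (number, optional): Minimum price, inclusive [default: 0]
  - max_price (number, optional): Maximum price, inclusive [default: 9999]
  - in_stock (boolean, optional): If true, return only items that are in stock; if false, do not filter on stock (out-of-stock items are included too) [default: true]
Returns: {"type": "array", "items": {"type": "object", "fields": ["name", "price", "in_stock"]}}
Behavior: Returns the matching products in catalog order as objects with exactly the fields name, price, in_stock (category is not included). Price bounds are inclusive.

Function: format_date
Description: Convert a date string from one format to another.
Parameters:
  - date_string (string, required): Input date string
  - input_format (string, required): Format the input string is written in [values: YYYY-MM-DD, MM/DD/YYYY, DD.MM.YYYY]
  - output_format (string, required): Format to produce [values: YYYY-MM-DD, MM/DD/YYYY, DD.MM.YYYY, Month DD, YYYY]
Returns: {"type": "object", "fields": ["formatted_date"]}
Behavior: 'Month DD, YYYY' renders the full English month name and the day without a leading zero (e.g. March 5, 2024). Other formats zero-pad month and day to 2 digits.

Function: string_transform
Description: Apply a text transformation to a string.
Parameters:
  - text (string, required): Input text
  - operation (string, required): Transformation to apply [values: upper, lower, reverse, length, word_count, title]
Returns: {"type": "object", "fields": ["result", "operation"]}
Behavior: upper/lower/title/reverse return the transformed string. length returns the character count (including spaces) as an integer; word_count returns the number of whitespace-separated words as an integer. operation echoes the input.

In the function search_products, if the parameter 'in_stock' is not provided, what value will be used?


The search_products spec declares:
  - in_stock (boolean, optional): If true, return only items that are in stock; if false, do not filter on stock (out-of-stock items are included too) [default: true]
Default:
true


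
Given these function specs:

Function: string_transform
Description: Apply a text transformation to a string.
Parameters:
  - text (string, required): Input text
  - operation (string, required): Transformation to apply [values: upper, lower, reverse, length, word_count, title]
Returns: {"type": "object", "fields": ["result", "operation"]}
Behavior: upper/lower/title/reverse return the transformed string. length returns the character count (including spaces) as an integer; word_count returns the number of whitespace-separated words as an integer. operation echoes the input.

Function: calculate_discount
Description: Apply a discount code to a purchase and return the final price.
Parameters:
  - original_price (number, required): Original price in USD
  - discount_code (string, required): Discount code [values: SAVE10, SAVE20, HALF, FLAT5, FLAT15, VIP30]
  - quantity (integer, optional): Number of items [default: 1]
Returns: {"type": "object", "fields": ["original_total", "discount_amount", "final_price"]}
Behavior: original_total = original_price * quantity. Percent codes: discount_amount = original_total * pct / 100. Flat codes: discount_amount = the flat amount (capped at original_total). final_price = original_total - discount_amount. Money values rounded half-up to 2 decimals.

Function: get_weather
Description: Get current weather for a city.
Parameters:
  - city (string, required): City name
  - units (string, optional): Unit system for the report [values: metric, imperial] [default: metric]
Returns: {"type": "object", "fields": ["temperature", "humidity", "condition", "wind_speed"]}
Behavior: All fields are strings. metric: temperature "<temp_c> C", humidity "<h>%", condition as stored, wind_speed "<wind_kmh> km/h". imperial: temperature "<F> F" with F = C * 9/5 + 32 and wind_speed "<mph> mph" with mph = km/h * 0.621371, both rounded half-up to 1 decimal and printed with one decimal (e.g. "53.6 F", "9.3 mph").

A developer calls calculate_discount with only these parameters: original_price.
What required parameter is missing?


Required parameters: original_price, discount_code
Provided: original_price
Missing: discount_code
discount_code


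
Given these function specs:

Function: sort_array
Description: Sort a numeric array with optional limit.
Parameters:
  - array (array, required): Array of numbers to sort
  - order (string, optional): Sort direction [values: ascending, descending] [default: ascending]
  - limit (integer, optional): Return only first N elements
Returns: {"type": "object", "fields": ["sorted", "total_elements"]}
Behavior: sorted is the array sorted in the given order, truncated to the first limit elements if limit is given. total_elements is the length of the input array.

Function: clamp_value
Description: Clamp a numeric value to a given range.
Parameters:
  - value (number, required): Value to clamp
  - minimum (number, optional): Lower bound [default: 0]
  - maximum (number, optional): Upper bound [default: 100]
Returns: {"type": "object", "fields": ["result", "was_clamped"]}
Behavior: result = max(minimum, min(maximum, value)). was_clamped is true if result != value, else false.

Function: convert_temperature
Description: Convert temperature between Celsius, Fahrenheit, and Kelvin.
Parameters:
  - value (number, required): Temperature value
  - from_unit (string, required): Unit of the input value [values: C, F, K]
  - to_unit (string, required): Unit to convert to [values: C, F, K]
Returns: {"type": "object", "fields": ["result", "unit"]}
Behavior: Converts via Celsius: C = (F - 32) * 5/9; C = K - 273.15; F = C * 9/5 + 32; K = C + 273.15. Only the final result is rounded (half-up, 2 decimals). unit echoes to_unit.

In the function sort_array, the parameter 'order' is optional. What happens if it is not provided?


The sort_array spec declares:
  - order (string, optional): Sort direction [values: ascending, descending] [default: ascending]
It defaults to ascending


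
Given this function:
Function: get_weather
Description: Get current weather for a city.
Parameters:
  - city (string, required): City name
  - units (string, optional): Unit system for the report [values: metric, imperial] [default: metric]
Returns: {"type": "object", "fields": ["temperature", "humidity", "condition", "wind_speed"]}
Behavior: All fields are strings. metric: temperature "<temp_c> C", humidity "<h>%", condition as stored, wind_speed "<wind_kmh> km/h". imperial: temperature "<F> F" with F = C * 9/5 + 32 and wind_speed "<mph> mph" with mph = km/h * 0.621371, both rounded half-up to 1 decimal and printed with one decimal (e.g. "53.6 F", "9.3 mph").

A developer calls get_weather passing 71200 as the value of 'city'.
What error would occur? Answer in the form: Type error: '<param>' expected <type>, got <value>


Spec: 'city' is declared as string; 71200 is an integer.
Type error: 'city' expected string, got 71200


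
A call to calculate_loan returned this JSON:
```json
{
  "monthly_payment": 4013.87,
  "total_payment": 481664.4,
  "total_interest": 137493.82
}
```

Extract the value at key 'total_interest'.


137493.82


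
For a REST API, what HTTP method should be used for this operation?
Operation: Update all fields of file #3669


GET = read, POST = create, PUT = update/replace, DELETE = remove
This operation is an update/replace.
PUT


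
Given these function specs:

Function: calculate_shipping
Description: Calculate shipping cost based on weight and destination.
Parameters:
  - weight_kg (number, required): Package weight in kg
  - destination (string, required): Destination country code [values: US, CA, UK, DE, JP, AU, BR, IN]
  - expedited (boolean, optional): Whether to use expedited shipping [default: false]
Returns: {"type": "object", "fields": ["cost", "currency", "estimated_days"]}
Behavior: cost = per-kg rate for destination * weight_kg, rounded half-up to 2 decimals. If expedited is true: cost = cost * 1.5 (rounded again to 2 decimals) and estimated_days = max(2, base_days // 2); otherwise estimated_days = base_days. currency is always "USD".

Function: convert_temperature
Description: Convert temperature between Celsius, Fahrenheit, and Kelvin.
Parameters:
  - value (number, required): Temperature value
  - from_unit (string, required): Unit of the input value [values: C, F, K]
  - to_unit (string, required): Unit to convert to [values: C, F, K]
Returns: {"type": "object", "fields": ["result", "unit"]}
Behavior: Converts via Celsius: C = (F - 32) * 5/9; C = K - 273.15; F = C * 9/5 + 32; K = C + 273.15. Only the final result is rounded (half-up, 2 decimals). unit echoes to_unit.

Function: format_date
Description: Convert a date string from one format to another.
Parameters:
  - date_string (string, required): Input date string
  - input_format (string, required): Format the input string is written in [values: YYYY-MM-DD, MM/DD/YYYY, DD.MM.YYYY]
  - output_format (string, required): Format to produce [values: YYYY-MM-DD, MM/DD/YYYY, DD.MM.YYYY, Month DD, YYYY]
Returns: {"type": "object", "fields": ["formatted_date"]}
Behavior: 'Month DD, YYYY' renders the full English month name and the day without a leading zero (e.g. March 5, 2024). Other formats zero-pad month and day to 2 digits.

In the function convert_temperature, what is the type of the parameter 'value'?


The convert_temperature spec declares:
  - value (number, required): Temperature value
Type:
number


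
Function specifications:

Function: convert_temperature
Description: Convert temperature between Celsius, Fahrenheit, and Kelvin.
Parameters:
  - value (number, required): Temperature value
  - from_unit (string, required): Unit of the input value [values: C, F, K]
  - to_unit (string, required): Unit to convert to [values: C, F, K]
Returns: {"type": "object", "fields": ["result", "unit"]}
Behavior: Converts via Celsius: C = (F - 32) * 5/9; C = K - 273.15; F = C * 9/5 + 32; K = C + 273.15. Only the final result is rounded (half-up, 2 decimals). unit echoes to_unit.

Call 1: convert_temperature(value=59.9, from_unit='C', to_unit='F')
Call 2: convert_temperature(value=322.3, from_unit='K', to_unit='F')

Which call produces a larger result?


Call 1:
  Input already in C: 59.9
  To F: 59.9 * 9/5 + 32 = 139.82
  Round to 2 decimals: 139.82
  -> 139.82 F
Call 2:
  To C: 322.3 - 273.15 = 49.15
  To F: 49.15 * 9/5 + 32 = 120.47
  Round to 2 decimals: 120.47
  -> 120.47 F
Call 1 (139.82 F)


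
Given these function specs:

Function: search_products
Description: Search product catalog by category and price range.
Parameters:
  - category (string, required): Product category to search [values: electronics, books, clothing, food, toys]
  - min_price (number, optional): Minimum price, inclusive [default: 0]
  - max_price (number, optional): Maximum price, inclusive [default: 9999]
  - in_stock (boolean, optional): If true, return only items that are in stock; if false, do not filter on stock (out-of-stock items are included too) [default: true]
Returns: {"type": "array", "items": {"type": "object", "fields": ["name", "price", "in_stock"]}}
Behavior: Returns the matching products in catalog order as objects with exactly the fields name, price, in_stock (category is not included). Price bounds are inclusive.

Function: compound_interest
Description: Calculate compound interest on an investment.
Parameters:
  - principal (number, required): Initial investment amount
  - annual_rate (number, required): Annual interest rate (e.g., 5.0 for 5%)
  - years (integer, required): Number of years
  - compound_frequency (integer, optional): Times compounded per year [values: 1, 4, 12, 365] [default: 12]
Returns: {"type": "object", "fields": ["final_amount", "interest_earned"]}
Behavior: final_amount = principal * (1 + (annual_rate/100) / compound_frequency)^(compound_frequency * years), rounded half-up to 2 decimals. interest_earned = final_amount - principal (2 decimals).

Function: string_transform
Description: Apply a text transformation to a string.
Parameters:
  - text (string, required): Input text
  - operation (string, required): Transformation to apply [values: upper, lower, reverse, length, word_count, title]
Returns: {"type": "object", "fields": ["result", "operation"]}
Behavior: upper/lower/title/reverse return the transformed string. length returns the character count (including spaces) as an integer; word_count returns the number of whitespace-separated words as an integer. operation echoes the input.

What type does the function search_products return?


The search_products spec declares Returns: {"type": "array", "items": {"type": "object", "fields": ["name", "price", "in_stock"]}}
Type:
array


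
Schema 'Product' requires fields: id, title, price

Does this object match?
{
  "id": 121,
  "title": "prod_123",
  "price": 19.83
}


Checking required fields... All present.
Valid - all required fields present


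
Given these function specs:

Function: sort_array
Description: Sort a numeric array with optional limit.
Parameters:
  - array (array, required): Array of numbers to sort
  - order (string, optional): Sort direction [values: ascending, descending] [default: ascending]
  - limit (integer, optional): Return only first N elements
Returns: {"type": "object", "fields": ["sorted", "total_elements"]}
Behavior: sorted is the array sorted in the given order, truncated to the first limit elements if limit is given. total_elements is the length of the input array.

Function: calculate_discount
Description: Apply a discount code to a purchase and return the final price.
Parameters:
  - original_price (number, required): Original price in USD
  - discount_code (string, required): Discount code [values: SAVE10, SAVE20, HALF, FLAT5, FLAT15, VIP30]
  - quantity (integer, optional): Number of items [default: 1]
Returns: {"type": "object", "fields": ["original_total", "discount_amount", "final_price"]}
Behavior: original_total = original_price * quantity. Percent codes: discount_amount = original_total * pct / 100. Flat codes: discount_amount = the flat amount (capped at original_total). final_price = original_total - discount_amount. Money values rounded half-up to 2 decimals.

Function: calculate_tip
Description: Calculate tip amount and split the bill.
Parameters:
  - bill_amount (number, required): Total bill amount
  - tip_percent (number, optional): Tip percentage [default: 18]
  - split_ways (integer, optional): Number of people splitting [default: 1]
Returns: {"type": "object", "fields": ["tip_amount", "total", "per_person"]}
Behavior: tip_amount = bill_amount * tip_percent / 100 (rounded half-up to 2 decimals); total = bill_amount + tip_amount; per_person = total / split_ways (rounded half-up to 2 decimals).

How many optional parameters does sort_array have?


Parameters of sort_array: array (required), order (optional), limit (optional)
Optional count:
2


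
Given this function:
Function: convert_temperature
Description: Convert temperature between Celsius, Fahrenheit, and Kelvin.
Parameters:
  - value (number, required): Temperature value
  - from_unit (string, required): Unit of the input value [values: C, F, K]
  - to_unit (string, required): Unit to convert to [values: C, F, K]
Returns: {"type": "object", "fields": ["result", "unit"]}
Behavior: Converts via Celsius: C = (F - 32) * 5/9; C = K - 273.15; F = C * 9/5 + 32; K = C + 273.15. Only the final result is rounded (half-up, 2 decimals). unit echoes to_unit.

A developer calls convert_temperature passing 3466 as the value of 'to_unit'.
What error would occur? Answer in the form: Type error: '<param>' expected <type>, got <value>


Spec: 'to_unit' is declared as string; 3466 is an integer.
Type error: 'to_unit' expected string, got 3466


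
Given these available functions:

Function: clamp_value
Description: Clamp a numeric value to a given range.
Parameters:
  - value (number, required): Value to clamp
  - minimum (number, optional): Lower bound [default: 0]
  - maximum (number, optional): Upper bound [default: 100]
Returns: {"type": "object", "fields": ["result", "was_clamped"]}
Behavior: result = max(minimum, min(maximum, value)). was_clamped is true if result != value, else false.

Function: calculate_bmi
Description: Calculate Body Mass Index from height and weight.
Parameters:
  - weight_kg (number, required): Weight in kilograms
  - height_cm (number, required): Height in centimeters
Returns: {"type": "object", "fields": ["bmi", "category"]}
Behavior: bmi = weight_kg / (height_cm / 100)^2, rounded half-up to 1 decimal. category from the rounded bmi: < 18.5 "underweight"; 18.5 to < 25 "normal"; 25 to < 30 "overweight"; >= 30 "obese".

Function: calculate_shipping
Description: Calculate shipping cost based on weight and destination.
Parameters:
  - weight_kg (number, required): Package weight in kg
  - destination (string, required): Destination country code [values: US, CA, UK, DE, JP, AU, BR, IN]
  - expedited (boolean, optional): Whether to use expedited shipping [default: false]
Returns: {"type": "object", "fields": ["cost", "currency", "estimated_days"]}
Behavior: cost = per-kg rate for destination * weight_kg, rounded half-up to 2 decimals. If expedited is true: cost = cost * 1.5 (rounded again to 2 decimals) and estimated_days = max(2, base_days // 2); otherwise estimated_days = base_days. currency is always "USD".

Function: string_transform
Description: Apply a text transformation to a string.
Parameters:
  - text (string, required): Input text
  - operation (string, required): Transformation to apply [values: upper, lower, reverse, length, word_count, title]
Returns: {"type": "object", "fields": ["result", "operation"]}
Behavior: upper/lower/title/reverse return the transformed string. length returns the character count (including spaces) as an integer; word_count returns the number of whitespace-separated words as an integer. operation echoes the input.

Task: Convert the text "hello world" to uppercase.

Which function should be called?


The task needs a function whose description is: Apply a text transformation to a string.
string_transform
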